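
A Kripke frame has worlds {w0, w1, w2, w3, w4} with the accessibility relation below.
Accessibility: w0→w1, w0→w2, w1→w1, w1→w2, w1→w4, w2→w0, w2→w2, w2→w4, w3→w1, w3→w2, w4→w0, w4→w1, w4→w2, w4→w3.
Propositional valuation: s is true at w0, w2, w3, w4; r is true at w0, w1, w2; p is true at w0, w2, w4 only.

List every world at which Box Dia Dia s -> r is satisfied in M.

w0, w1, w2

Let φ = Box Dia Dia s -> r. Evaluate φ at each world:
  w0 (successors {w1, w2}): φ is true.
  w1 (successors {w1, w2, w4}): φ is true.
  w2 (successors {w0, w2, w4}): φ is true.
  w3 (successors {w1, w2}): φ is false.
  w4 (successors {w0, w1, w2, w3}): φ is false.
For instance, at w1:
  At w1: Box Dia Dia s is true, r is true, so Box Dia Dia s -> r is true.
    At w1: Box Dia Dia s requires Dia Dia s at every successor {w1, w2, w4}.
      At w1: Dia Dia s is true.
      At w2: Dia Dia s is true.
      At w4: Dia Dia s is true.
    So Box Dia Dia s is true at w1.
Satisfying worlds: {w0, w1, w2}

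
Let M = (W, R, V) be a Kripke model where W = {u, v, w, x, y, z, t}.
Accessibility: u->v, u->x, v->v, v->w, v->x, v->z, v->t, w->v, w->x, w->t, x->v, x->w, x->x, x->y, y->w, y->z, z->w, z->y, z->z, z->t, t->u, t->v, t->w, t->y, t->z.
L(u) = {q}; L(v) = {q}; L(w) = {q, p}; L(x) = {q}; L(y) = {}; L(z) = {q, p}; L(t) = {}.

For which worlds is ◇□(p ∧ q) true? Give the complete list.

x, z, t

Let φ = ◇□(p ∧ q). Evaluate φ at each world:
  u (successors {v, x}): φ is false.
  v (successors {v, w, x, z, t}): φ is false.
  w (successors {v, x, t}): φ is false.
  x (successors {v, w, x, y}): φ is true.
  y (successors {w, z}): φ is false.
  z (successors {w, y, z, t}): φ is true.
  t (successors {u, v, w, y, z}): φ is true.
For instance, at w:
  At w: ◇□(p ∧ q) requires □(p ∧ q) at some successor in {v, x, t}.
    At v: □(p ∧ q) is false.
    At x: □(p ∧ q) is false.
    At t: □(p ∧ q) is false.
  So ◇□(p ∧ q) is false at w.
Satisfying worlds: {x, z, t}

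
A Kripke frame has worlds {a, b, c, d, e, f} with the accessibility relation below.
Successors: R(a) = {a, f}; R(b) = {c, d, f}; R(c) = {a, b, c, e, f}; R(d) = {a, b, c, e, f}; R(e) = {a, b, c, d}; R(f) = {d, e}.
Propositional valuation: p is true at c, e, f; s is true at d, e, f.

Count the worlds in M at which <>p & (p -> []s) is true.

Let φ = <>p & (p -> []s). Evaluate φ at each world:
  a (successors {a, f}): φ is true.
  b (successors {c, d, f}): φ is true.
  c (successors {a, b, c, e, f}): φ is false.
  d (successors {a, b, c, e, f}): φ is true.
  e (successors {a, b, c, d}): φ is false.
  f (successors {d, e}): φ is true.
For instance, at d:
  At d: <>p is true, p -> []s is true, so <>p & (p -> []s) is true.
    At d: <>p requires p at some successor in {a, b, c, e, f}.
      p holds at c, so <>p is true at d.
    At d: p is false, []s is false, so p -> []s is true.
      At d: []s requires s at every successor {a, b, c, e, f}.
        s fails at a, so []s is false at d.
Satisfying worlds: {a, b, d, f}

4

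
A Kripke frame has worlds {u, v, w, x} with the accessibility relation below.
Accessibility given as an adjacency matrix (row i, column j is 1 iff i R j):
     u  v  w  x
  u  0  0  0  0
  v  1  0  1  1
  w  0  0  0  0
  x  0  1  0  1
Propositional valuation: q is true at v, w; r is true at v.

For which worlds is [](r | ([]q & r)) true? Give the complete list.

u, w

Let φ = [](r | ([]q & r)). Evaluate φ at each world:
  u (successors ∅): φ is true.
  v (successors {u, w, x}): φ is false.
  w (successors ∅): φ is true.
  x (successors {v, x}): φ is false.
For instance, at x:
  At x: [](r | ([]q & r)) requires r | ([]q & r) at every successor {v, x}.
    r | ([]q & r) fails at x, so [](r | ([]q & r)) is false at x.
      At x: r is false, []q & r is false, so r | ([]q & r) is false.
Satisfying worlds: {u, w}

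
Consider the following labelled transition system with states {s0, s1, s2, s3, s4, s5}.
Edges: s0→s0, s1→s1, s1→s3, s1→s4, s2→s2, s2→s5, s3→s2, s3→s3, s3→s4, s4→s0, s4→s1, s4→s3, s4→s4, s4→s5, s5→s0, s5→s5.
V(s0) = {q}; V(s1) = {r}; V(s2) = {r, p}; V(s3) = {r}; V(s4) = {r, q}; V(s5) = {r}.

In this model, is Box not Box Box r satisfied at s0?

Recall that Box ψ holds at a world iff ψ holds at every accessible world, and Dia ψ holds iff ψ holds at some accessible world.
At s0: Box not Box Box r requires not Box Box r at every successor {s0}.
    At s0: Box Box r is false, so not Box Box r is true.
      At s0: Box Box r requires Box r at every successor {s0}.
        Box r fails at s0, so Box Box r is false at s0.
So Box not Box Box r is true at s0.

Yes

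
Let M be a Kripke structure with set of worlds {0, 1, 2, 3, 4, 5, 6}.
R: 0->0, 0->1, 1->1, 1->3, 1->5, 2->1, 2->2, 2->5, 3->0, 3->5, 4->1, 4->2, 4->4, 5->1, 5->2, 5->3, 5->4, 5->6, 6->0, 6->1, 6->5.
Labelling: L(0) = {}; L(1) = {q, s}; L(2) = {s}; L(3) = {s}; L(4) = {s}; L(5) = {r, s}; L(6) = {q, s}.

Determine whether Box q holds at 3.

No

At 3: Box q requires q at every successor {0, 5}.
  q fails at 0, so Box q is false at 3.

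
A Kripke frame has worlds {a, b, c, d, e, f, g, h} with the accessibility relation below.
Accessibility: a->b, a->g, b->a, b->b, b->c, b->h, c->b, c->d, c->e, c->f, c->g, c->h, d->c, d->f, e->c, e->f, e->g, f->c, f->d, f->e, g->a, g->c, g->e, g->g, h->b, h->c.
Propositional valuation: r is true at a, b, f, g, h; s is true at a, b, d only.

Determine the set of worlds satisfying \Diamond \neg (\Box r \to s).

none

Recall that \Box ψ holds at a world iff ψ holds at every accessible world, and \Diamond ψ holds iff ψ holds at some accessible world.
Let φ = \Diamond \neg (\Box r \to s). Evaluate φ at each world:
  a (successors {b, g}): φ is false.
  b (successors {a, b, c, h}): φ is false.
  c (successors {b, d, e, f, g, h}): φ is false.
  d (successors {c, f}): φ is false.
  e (successors {c, f, g}): φ is false.
  f (successors {c, d, e}): φ is false.
  g (successors {a, c, e, g}): φ is false.
  h (successors {b, c}): φ is false.
For instance, at a:
  At a: \Diamond \neg (\Box r \to s) requires \neg (\Box r \to s) at some successor in {b, g}.
    At b: \neg (\Box r \to s) is false.
    At g: \neg (\Box r \to s) is false.
  So \Diamond \neg (\Box r \to s) is false at a.
Satisfying worlds: none.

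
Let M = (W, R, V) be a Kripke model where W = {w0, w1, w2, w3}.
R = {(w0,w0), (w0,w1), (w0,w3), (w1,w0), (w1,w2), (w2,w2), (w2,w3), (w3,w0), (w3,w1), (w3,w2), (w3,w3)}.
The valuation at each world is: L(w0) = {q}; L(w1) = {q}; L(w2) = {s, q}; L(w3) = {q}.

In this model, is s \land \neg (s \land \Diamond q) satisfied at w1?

No

Recall that \Diamond ψ holds at a world iff ψ holds at some accessible world.
At w1: s is false, \neg (s \land \Diamond q) is true, so s \land \neg (s \land \Diamond q) is false.
  At w1: s \land \Diamond q is false, so \neg (s \land \Diamond q) is true.
    At w1: s is false, \Diamond q is true, so s \land \Diamond q is false.
      At w1: \Diamond q requires q at some successor in {w0, w2}.
        q holds at w0, so \Diamond q is true at w1.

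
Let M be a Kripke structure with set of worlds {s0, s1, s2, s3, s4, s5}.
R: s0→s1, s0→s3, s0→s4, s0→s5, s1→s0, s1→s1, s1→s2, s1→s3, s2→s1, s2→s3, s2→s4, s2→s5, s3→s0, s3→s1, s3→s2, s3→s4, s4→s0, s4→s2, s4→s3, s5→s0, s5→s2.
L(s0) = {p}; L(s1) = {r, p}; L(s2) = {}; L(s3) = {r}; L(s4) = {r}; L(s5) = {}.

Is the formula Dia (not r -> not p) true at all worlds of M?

Let φ = Dia (not r -> not p). Evaluate φ at each world:
  s0 (successors {s1, s3, s4, s5}): φ is true.
  s1 (successors {s0, s1, s2, s3}): φ is true.
  s2 (successors {s1, s3, s4, s5}): φ is true.
  s3 (successors {s0, s1, s2, s4}): φ is true.
  s4 (successors {s0, s2, s3}): φ is true.
  s5 (successors {s0, s2}): φ is true.
For instance, at s1:
  At s1: Dia (not r -> not p) requires not r -> not p at some successor in {s0, s1, s2, s3}.
    not r -> not p holds at s1, so Dia (not r -> not p) is true at s1.

Yes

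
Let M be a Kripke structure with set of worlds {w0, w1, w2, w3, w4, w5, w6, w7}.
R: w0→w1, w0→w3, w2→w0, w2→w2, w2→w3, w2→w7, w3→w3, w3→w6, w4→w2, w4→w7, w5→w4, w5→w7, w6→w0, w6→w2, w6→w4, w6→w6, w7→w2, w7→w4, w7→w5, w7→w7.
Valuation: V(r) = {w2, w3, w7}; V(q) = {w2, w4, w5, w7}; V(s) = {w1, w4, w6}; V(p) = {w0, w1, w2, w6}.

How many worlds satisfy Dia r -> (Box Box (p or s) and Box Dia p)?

Let φ = Dia r -> (Box Box (p or s) and Box Dia p). Evaluate φ at each world:
  w0 (successors {w1, w3}): φ is false.
  w1 (successors ∅): φ is true.
  w2 (successors {w0, w2, w3, w7}): φ is false.
  w3 (successors {w3, w6}): φ is false.
  w4 (successors {w2, w7}): φ is false.
  w5 (successors {w4, w7}): φ is false.
  w6 (successors {w0, w2, w4, w6}): φ is false.
  w7 (successors {w2, w4, w5, w7}): φ is false.
For instance, at w3:
  At w3: Dia r is true, Box Box (p or s) and Box Dia p is false, so Dia r -> (Box Box (p or s) and Box Dia p) is false.
    At w3: Dia r requires r at some successor in {w3, w6}.
      r holds at w3, so Dia r is true at w3.
    At w3: Box Box (p or s) is false, Box Dia p is true, so Box Box (p or s) and Box Dia p is false.
      At w3: Box Box (p or s) requires Box (p or s) at every successor {w3, w6}.
        Box (p or s) fails at w3, so Box Box (p or s) is false at w3.
      At w3: Box Dia p requires Dia p at every successor {w3, w6}.
        At w3: Dia p is true.
        At w6: Dia p is true.
      So Box Dia p is true at w3.
Satisfying worlds: {w1}

1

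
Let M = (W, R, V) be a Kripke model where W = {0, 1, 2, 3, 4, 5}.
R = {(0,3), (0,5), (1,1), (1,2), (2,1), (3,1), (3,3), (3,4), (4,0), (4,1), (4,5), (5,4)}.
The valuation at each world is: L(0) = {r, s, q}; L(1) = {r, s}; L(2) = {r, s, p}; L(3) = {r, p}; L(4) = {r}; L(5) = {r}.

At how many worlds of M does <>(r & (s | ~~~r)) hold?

Let φ = <>(r & (s | ~~~r)). Evaluate φ at each world:
  0 (successors {3, 5}): φ is false.
  1 (successors {1, 2}): φ is true.
  2 (successors {1}): φ is true.
  3 (successors {1, 3, 4}): φ is true.
  4 (successors {0, 1, 5}): φ is true.
  5 (successors {4}): φ is false.
For instance, at 3:
  At 3: <>(r & (s | ~~~r)) requires r & (s | ~~~r) at some successor in {1, 3, 4}.
    r & (s | ~~~r) holds at 1, so <>(r & (s | ~~~r)) is true at 3.
Satisfying worlds: {1, 2, 3, 4}

4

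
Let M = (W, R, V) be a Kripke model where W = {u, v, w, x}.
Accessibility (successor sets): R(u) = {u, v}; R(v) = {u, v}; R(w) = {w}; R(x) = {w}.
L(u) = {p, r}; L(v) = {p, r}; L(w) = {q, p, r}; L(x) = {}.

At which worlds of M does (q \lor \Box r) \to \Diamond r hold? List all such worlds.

Let φ = (q \lor \Box r) \to \Diamond r. Evaluate φ at each world:
  u (successors {u, v}): φ is true.
  v (successors {u, v}): φ is true.
  w (successors {w}): φ is true.
  x (successors {w}): φ is true.
For instance, at w:
  At w: q \lor \Box r is true, \Diamond r is true, so (q \lor \Box r) \to \Diamond r is true.
    At w: q is true, \Box r is true, so q \lor \Box r is true.
      At w: \Box r requires r at every successor {w}.
        At w: r is true.
      So \Box r is true at w.
    At w: \Diamond r requires r at some successor in {w}.
      r holds at w, so \Diamond r is true at w.
Satisfying worlds: {u, v, w, x}

u, v, w, x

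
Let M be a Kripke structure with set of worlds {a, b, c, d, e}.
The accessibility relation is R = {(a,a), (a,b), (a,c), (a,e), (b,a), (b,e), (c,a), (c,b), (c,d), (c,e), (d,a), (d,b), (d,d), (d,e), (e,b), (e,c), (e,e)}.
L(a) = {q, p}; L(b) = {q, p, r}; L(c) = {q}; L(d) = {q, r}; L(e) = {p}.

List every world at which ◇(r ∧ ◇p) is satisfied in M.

a, c, d, e

Let φ = ◇(r ∧ ◇p). Evaluate φ at each world:
  a (successors {a, b, c, e}): φ is true.
  b (successors {a, e}): φ is false.
  c (successors {a, b, d, e}): φ is true.
  d (successors {a, b, d, e}): φ is true.
  e (successors {b, c, e}): φ is true.
For instance, at d:
  At d: ◇(r ∧ ◇p) requires r ∧ ◇p at some successor in {a, b, d, e}.
    r ∧ ◇p holds at b, so ◇(r ∧ ◇p) is true at d.
      At b: r is true, ◇p is true, so r ∧ ◇p is true.
Satisfying worlds: {a, c, d, e}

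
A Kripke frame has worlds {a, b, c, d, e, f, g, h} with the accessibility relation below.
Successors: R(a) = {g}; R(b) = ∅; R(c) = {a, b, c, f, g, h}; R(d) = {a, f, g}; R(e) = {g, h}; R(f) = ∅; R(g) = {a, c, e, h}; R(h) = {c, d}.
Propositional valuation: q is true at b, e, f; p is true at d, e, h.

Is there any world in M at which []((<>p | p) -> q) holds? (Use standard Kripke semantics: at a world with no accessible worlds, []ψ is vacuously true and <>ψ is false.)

Recall that []ψ holds at a world iff ψ holds at every accessible world, and <>ψ holds iff ψ holds at some accessible world.
Let φ = []((<>p | p) -> q). Evaluate φ at each world:
  a (successors {g}): φ is false.
  b (successors ∅): φ is true.
  c (successors {a, b, c, f, g, h}): φ is false.
  d (successors {a, f, g}): φ is false.
  e (successors {g, h}): φ is false.
  f (successors ∅): φ is true.
  g (successors {a, c, e, h}): φ is false.
  h (successors {c, d}): φ is false.
Detail at b (witness):
  At b: no accessible worlds, so []((<>p | p) -> q) holds vacuously.

Yes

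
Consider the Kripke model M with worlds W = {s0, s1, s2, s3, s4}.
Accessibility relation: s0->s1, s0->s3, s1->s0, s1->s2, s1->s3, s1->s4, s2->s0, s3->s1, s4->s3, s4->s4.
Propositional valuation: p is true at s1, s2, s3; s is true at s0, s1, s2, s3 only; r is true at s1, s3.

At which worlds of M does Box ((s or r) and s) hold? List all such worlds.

Let φ = Box ((s or r) and s). Evaluate φ at each world:
  s0 (successors {s1, s3}): φ is true.
  s1 (successors {s0, s2, s3, s4}): φ is false.
  s2 (successors {s0}): φ is true.
  s3 (successors {s1}): φ is true.
  s4 (successors {s3, s4}): φ is false.
For instance, at s3:
  At s3: Box ((s or r) and s) requires (s or r) and s at every successor {s1}.
    At s1: (s or r) and s is true.
  So Box ((s or r) and s) is true at s3.
Satisfying worlds: {s0, s2, s3}

s0, s2, s3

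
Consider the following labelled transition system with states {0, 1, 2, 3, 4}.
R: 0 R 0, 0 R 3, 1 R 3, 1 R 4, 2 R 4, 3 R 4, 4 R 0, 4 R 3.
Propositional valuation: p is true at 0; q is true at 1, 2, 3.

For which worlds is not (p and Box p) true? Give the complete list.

0, 1, 2, 3, 4

Let φ = not (p and Box p). Evaluate φ at each world:
  0 (successors {0, 3}): φ is true.
  1 (successors {3, 4}): φ is true.
  2 (successors {4}): φ is true.
  3 (successors {4}): φ is true.
  4 (successors {0, 3}): φ is true.
For instance, at 3:
  At 3: p and Box p is false, so not (p and Box p) is true.
    At 3: p is false, Box p is false, so p and Box p is false.
      At 3: Box p requires p at every successor {4}.
        p fails at 4, so Box p is false at 3.
Satisfying worlds: {0, 1, 2, 3, 4}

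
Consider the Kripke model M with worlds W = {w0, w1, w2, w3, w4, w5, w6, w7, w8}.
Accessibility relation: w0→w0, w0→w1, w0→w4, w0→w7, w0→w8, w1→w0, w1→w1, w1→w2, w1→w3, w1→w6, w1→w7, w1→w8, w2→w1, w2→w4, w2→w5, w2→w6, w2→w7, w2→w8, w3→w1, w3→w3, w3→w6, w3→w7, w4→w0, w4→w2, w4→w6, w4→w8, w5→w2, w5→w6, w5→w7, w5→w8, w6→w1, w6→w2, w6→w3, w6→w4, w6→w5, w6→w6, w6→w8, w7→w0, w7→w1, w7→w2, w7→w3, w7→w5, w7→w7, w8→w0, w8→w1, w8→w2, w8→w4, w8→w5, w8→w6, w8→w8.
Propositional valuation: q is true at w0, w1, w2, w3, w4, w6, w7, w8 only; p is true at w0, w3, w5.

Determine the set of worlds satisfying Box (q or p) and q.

w0, w1, w2, w3, w4, w6, w7, w8

Let φ = Box (q or p) and q. Evaluate φ at each world:
  w0 (successors {w0, w1, w4, w7, w8}): φ is true.
  w1 (successors {w0, w1, w2, w3, w6, w7, w8}): φ is true.
  w2 (successors {w1, w4, w5, w6, w7, w8}): φ is true.
  w3 (successors {w1, w3, w6, w7}): φ is true.
  w4 (successors {w0, w2, w6, w8}): φ is true.
  w5 (successors {w2, w6, w7, w8}): φ is false.
  w6 (successors {w1, w2, w3, w4, w5, w6, w8}): φ is true.
  w7 (successors {w0, w1, w2, w3, w5, w7}): φ is true.
  w8 (successors {w0, w1, w2, w4, w5, w6, w8}): φ is true.
For instance, at w4:
  At w4: Box (q or p) is true, q is true, so Box (q or p) and q is true.
    At w4: Box (q or p) requires q or p at every successor {w0, w2, w6, w8}.
      At w0: q or p is true.
      At w2: q or p is true.
      At w6: q or p is true.
      At w8: q or p is true.
    So Box (q or p) is true at w4.
Satisfying worlds: {w0, w1, w2, w3, w4, w6, w7, w8}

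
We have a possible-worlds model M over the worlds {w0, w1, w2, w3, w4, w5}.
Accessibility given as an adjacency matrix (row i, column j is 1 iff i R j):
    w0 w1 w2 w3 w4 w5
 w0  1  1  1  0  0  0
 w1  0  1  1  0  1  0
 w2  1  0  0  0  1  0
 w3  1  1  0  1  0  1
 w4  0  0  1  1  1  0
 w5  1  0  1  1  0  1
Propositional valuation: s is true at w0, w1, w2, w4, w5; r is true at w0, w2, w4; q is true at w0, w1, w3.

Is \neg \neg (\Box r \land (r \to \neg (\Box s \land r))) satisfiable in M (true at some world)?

No

Let φ = \neg \neg (\Box r \land (r \to \neg (\Box s \land r))). Evaluate φ at each world:
  w0 (successors {w0, w1, w2}): φ is false.
  w1 (successors {w1, w2, w4}): φ is false.
  w2 (successors {w0, w4}): φ is false.
  w3 (successors {w0, w1, w3, w5}): φ is false.
  w4 (successors {w2, w3, w4}): φ is false.
  w5 (successors {w0, w2, w3, w5}): φ is false.
For instance, at w4:
  At w4: \neg (\Box r \land (r \to \neg (\Box s \land r))) is true, so \neg \neg (\Box r \land (r \to \neg (\Box s \land r))) is false.
    At w4: \Box r \land (r \to \neg (\Box s \land r)) is false, so \neg (\Box r \land (r \to \neg (\Box s \land r))) is true.
      At w4: \Box r is false, r \to \neg (\Box s \land r) is true, so \Box r \land (r \to \neg (\Box s \land r)) is false.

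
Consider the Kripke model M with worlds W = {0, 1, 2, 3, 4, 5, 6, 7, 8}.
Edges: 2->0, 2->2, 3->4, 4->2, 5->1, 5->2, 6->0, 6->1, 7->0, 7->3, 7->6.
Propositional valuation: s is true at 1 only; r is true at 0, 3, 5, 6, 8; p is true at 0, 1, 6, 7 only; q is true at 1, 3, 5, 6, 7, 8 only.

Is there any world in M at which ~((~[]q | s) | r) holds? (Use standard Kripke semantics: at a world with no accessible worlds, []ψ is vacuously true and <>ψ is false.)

Let φ = ~((~[]q | s) | r). Evaluate φ at each world:
  0 (successors ∅): φ is false.
  1 (successors ∅): φ is false.
  2 (successors {0, 2}): φ is false.
  3 (successors {4}): φ is false.
  4 (successors {2}): φ is false.
  5 (successors {1, 2}): φ is false.
  6 (successors {0, 1}): φ is false.
  7 (successors {0, 3, 6}): φ is false.
  8 (successors ∅): φ is false.
For instance, at 2:
  At 2: (~[]q | s) | r is true, so ~((~[]q | s) | r) is false.
    At 2: ~[]q | s is true, r is false, so (~[]q | s) | r is true.
      At 2: ~[]q is true, s is false, so ~[]q | s is true.

No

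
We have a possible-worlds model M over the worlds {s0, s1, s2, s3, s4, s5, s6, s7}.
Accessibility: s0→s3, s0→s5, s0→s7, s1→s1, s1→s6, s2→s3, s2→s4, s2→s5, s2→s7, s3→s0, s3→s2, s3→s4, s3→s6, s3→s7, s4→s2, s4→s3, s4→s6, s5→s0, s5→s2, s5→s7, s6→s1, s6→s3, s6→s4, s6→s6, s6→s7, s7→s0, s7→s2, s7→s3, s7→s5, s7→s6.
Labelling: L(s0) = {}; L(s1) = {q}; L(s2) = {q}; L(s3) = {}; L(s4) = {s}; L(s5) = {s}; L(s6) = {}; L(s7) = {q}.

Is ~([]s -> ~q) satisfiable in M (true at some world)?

Let φ = ~([]s -> ~q). Evaluate φ at each world:
  s0 (successors {s3, s5, s7}): φ is false.
  s1 (successors {s1, s6}): φ is false.
  s2 (successors {s3, s4, s5, s7}): φ is false.
  s3 (successors {s0, s2, s4, s6, s7}): φ is false.
  s4 (successors {s2, s3, s6}): φ is false.
  s5 (successors {s0, s2, s7}): φ is false.
  s6 (successors {s1, s3, s4, s6, s7}): φ is false.
  s7 (successors {s0, s2, s3, s5, s6}): φ is false.
For instance, at s6:
  At s6: []s -> ~q is true, so ~([]s -> ~q) is false.
    At s6: []s is false, ~q is true, so []s -> ~q is true.
      At s6: []s requires s at every successor {s1, s3, s4, s6, s7}.
        s fails at s1, so []s is false at s6.

No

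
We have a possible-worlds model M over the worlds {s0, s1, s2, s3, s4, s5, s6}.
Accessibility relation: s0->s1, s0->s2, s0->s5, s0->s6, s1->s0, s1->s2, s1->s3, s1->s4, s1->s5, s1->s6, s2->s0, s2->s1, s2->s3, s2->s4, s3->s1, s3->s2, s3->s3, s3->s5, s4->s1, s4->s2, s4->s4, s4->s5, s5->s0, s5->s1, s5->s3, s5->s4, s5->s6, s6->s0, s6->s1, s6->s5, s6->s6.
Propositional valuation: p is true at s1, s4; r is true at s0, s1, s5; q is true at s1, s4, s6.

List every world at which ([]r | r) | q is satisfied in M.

Let φ = ([]r | r) | q. Evaluate φ at each world:
  s0 (successors {s1, s2, s5, s6}): φ is true.
  s1 (successors {s0, s2, s3, s4, s5, s6}): φ is true.
  s2 (successors {s0, s1, s3, s4}): φ is false.
  s3 (successors {s1, s2, s3, s5}): φ is false.
  s4 (successors {s1, s2, s4, s5}): φ is true.
  s5 (successors {s0, s1, s3, s4, s6}): φ is true.
  s6 (successors {s0, s1, s5, s6}): φ is true.
For instance, at s2:
  At s2: []r | r is false, q is false, so ([]r | r) | q is false.
    At s2: []r is false, r is false, so []r | r is false.
      At s2: []r requires r at every successor {s0, s1, s3, s4}.
        r fails at s3, so []r is false at s2.
Satisfying worlds: {s0, s1, s4, s5, s6}

s0, s1, s4, s5, s6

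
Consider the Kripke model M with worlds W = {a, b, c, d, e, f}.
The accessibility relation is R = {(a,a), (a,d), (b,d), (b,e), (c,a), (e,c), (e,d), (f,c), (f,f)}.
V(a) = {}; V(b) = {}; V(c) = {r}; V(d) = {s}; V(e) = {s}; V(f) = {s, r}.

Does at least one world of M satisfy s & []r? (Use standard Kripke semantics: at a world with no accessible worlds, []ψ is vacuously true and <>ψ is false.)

Let φ = s & []r. Evaluate φ at each world:
  a (successors {a, d}): φ is false.
  b (successors {d, e}): φ is false.
  c (successors {a}): φ is false.
  d (successors ∅): φ is true.
  e (successors {c, d}): φ is false.
  f (successors {c, f}): φ is true.
Detail at d (witness):
  At d: s is true, []r is true, so s & []r is true.
    At d: no accessible worlds, so []r holds vacuously.

Yes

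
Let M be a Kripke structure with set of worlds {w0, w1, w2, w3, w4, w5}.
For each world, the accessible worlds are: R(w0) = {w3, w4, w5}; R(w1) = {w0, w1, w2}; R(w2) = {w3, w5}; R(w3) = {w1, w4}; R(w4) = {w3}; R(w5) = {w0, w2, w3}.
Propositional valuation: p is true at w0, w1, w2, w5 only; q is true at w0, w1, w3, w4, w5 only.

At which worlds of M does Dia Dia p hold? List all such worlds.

Let φ = Dia Dia p. Evaluate φ at each world:
  w0 (successors {w3, w4, w5}): φ is true.
  w1 (successors {w0, w1, w2}): φ is true.
  w2 (successors {w3, w5}): φ is true.
  w3 (successors {w1, w4}): φ is true.
  w4 (successors {w3}): φ is true.
  w5 (successors {w0, w2, w3}): φ is true.
For instance, at w3:
  At w3: Dia Dia p requires Dia p at some successor in {w1, w4}.
    Dia p holds at w1, so Dia Dia p is true at w3.
      At w1: Dia p requires p at some successor in {w0, w1, w2}.
        p holds at w0, so Dia p is true at w1.
Satisfying worlds: {w0, w1, w2, w3, w4, w5}

w0, w1, w2, w3, w4, w5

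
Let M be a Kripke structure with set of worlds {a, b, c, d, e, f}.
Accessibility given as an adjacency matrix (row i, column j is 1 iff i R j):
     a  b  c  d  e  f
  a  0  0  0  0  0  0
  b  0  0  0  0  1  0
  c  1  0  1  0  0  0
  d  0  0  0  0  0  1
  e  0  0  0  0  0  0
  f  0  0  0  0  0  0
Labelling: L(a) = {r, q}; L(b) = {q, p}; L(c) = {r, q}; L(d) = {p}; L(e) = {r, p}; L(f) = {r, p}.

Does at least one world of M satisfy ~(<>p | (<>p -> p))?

Let φ = ~(<>p | (<>p -> p)). Evaluate φ at each world:
  a (successors ∅): φ is false.
  b (successors {e}): φ is false.
  c (successors {a, c}): φ is false.
  d (successors {f}): φ is false.
  e (successors ∅): φ is false.
  f (successors ∅): φ is false.
For instance, at b:
  At b: <>p | (<>p -> p) is true, so ~(<>p | (<>p -> p)) is false.
    At b: <>p is true, <>p -> p is true, so <>p | (<>p -> p) is true.
      At b: <>p requires p at some successor in {e}.
        p holds at e, so <>p is true at b.
      At b: <>p is true, p is true, so <>p -> p is true.

No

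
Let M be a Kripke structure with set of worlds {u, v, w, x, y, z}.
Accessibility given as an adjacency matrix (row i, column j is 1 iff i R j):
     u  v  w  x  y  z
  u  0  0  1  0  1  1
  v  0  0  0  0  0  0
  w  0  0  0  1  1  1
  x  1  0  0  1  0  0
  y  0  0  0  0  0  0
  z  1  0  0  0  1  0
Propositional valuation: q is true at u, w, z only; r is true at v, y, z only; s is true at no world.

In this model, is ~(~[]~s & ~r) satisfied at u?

At u: ~[]~s & ~r is false, so ~(~[]~s & ~r) is true.
  At u: ~[]~s is false, ~r is true, so ~[]~s & ~r is false.
    At u: []~s is true, so ~[]~s is false.
      At u: []~s requires ~s at every successor {w, y, z}.
        At w: ~s is true.
        At y: ~s is true.
        At z: ~s is true.
      So []~s is true at u.

Yes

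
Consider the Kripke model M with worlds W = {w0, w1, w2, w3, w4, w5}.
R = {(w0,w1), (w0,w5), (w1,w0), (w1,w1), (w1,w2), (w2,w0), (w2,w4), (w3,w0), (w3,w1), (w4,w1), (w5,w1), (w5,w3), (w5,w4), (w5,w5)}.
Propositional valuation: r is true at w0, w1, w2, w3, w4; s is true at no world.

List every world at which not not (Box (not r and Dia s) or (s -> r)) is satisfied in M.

Recall that Box ψ holds at a world iff ψ holds at every accessible world, and Dia ψ holds iff ψ holds at some accessible world.
Let φ = not not (Box (not r and Dia s) or (s -> r)). Evaluate φ at each world:
  w0 (successors {w1, w5}): φ is true.
  w1 (successors {w0, w1, w2}): φ is true.
  w2 (successors {w0, w4}): φ is true.
  w3 (successors {w0, w1}): φ is true.
  w4 (successors {w1}): φ is true.
  w5 (successors {w1, w3, w4, w5}): φ is true.
For instance, at w2:
  At w2: not (Box (not r and Dia s) or (s -> r)) is false, so not not (Box (not r and Dia s) or (s -> r)) is true.
    At w2: Box (not r and Dia s) or (s -> r) is true, so not (Box (not r and Dia s) or (s -> r)) is false.
      At w2: Box (not r and Dia s) is false, s -> r is true, so Box (not r and Dia s) or (s -> r) is true.
Satisfying worlds: {w0, w1, w2, w3, w4, w5}

w0, w1, w2, w3, w4, w5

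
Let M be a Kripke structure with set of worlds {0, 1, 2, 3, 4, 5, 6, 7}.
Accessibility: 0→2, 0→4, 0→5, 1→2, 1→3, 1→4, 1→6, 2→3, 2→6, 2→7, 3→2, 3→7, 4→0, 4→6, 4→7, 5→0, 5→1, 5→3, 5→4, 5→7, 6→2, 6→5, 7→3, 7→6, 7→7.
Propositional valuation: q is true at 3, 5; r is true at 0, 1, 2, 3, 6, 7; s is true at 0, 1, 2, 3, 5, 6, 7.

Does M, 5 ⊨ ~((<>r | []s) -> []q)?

Yes

At 5: (<>r | []s) -> []q is false, so ~((<>r | []s) -> []q) is true.
  At 5: <>r | []s is true, []q is false, so (<>r | []s) -> []q is false.
    At 5: <>r is true, []s is false, so <>r | []s is true.
      At 5: <>r requires r at some successor in {0, 1, 3, 4, 7}.
        r holds at 0, so <>r is true at 5.
      At 5: []s requires s at every successor {0, 1, 3, 4, 7}.
        s fails at 4, so []s is false at 5.
    At 5: []q requires q at every successor {0, 1, 3, 4, 7}.
      q fails at 0, so []q is false at 5.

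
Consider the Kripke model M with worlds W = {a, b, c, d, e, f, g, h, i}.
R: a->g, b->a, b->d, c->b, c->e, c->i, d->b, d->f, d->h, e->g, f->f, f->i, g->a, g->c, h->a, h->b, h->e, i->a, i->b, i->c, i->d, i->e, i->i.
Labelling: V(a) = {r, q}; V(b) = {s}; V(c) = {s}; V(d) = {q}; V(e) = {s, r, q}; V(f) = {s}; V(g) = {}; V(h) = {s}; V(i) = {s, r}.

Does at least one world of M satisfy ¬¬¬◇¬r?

Recall that ◇ψ holds at a world iff ψ holds at some accessible world.
Let φ = ¬¬¬◇¬r. Evaluate φ at each world:
  a (successors {g}): φ is false.
  b (successors {a, d}): φ is false.
  c (successors {b, e, i}): φ is false.
  d (successors {b, f, h}): φ is false.
  e (successors {g}): φ is false.
  f (successors {f, i}): φ is false.
  g (successors {a, c}): φ is false.
  h (successors {a, b, e}): φ is false.
  i (successors {a, b, c, d, e, i}): φ is false.
For instance, at e:
  At e: ¬¬◇¬r is true, so ¬¬¬◇¬r is false.
    At e: ¬◇¬r is false, so ¬¬◇¬r is true.
      At e: ◇¬r is true, so ¬◇¬r is false.

No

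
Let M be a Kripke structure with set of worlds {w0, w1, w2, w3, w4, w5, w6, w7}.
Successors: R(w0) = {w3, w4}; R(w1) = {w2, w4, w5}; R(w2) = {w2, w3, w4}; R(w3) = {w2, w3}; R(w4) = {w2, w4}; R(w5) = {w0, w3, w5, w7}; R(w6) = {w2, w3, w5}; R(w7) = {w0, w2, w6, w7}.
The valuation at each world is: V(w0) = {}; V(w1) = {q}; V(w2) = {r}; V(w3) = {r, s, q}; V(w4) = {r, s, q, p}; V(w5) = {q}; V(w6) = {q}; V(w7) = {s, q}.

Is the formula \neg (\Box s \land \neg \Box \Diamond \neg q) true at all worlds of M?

Yes

Let φ = \neg (\Box s \land \neg \Box \Diamond \neg q). Evaluate φ at each world:
  w0 (successors {w3, w4}): φ is true.
  w1 (successors {w2, w4, w5}): φ is true.
  w2 (successors {w2, w3, w4}): φ is true.
  w3 (successors {w2, w3}): φ is true.
  w4 (successors {w2, w4}): φ is true.
  w5 (successors {w0, w3, w5, w7}): φ is true.
  w6 (successors {w2, w3, w5}): φ is true.
  w7 (successors {w0, w2, w6, w7}): φ is true.
For instance, at w7:
  At w7: \Box s \land \neg \Box \Diamond \neg q is false, so \neg (\Box s \land \neg \Box \Diamond \neg q) is true.
    At w7: \Box s is false, \neg \Box \Diamond \neg q is true, so \Box s \land \neg \Box \Diamond \neg q is false.
      At w7: \Box s requires s at every successor {w0, w2, w6, w7}.
        s fails at w0, so \Box s is false at w7.
      At w7: \Box \Diamond \neg q is false, so \neg \Box \Diamond \neg q is true.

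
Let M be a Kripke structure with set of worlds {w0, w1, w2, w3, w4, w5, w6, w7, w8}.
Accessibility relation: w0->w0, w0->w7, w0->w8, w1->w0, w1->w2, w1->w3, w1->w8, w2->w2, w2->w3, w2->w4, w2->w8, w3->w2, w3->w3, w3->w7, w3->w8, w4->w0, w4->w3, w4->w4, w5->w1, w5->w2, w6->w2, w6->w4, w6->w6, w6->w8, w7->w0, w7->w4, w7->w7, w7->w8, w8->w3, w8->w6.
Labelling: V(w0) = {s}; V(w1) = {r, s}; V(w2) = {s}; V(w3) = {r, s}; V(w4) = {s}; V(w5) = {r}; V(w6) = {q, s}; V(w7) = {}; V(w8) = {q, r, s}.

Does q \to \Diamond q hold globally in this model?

Recall that \Diamond ψ holds at a world iff ψ holds at some accessible world.
Let φ = q \to \Diamond q. Evaluate φ at each world:
  w0 (successors {w0, w7, w8}): φ is true.
  w1 (successors {w0, w2, w3, w8}): φ is true.
  w2 (successors {w2, w3, w4, w8}): φ is true.
  w3 (successors {w2, w3, w7, w8}): φ is true.
  w4 (successors {w0, w3, w4}): φ is true.
  w5 (successors {w1, w2}): φ is true.
  w6 (successors {w2, w4, w6, w8}): φ is true.
  w7 (successors {w0, w4, w7, w8}): φ is true.
  w8 (successors {w3, w6}): φ is true.
For instance, at w2:
  At w2: q is false, \Diamond q is true, so q \to \Diamond q is true.
    At w2: \Diamond q requires q at some successor in {w2, w3, w4, w8}.
      q holds at w8, so \Diamond q is true at w2.

Yes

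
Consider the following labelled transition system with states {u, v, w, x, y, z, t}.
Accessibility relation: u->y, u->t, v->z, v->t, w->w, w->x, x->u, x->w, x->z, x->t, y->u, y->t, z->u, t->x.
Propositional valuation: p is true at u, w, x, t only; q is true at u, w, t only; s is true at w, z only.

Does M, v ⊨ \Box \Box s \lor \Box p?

At v: \Box \Box s is false, \Box p is false, so \Box \Box s \lor \Box p is false.
  At v: \Box \Box s requires \Box s at every successor {z, t}.
    \Box s fails at z, so \Box \Box s is false at v.
      At z: \Box s requires s at every successor {u}.
        s fails at u, so \Box s is false at z.
  At v: \Box p requires p at every successor {z, t}.
    p fails at z, so \Box p is false at v.

No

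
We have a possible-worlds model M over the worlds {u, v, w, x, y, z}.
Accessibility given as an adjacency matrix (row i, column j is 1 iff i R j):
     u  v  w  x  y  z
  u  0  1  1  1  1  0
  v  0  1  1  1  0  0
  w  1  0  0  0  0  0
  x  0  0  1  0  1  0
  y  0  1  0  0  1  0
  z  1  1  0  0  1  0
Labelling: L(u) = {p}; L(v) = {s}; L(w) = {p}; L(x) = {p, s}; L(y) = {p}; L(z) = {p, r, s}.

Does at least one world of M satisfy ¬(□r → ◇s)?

Recall that □ψ holds at a world iff ψ holds at every accessible world, and ◇ψ holds iff ψ holds at some accessible world.
Let φ = ¬(□r → ◇s). Evaluate φ at each world:
  u (successors {v, w, x, y}): φ is false.
  v (successors {v, w, x}): φ is false.
  w (successors {u}): φ is false.
  x (successors {w, y}): φ is false.
  y (successors {v, y}): φ is false.
  z (successors {u, v, y}): φ is false.
For instance, at x:
  At x: □r → ◇s is true, so ¬(□r → ◇s) is false.
    At x: □r is false, ◇s is false, so □r → ◇s is true.
      At x: □r requires r at every successor {w, y}.
        r fails at w, so □r is false at x.
      At x: ◇s requires s at some successor in {w, y}.
        At w: s is false.
        At y: s is false.
      So ◇s is false at x.

No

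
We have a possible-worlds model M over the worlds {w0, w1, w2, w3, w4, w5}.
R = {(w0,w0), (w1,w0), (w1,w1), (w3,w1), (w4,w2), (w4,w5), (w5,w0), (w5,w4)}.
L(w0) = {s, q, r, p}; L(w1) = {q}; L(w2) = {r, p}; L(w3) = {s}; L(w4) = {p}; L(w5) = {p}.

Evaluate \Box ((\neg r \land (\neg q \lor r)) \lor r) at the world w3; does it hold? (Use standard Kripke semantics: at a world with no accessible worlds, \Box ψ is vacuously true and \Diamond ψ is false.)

Recall that \Box ψ holds at a world iff ψ holds at every accessible world, and \Diamond ψ holds iff ψ holds at some accessible world.
At w3: \Box ((\neg r \land (\neg q \lor r)) \lor r) requires (\neg r \land (\neg q \lor r)) \lor r at every successor {w1}.
  (\neg r \land (\neg q \lor r)) \lor r fails at w1, so \Box ((\neg r \land (\neg q \lor r)) \lor r) is false at w3.

No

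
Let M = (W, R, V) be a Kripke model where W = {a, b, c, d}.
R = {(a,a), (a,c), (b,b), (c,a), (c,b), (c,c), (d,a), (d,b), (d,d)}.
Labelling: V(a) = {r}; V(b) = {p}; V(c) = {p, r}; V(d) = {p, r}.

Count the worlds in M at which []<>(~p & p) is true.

0

Let φ = []<>(~p & p). Evaluate φ at each world:
  a (successors {a, c}): φ is false.
  b (successors {b}): φ is false.
  c (successors {a, b, c}): φ is false.
  d (successors {a, b, d}): φ is false.
For instance, at b:
  At b: []<>(~p & p) requires <>(~p & p) at every successor {b}.
    <>(~p & p) fails at b, so []<>(~p & p) is false at b.
      At b: <>(~p & p) requires ~p & p at some successor in {b}.
        At b: ~p & p is false.
      So <>(~p & p) is false at b.
Satisfying worlds: none.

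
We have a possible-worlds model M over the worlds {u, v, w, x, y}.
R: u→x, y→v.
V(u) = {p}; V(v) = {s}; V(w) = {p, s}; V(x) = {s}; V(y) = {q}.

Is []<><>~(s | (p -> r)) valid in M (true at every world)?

Recall that []ψ holds at a world iff ψ holds at every accessible world, and <>ψ holds iff ψ holds at some accessible world.
Let φ = []<><>~(s | (p -> r)). Evaluate φ at each world:
  u (successors {x}): φ is false.
  v (successors ∅): φ is true.
  w (successors ∅): φ is true.
  x (successors ∅): φ is true.
  y (successors {v}): φ is false.
Detail at u (counterexample):
  At u: []<><>~(s | (p -> r)) requires <><>~(s | (p -> r)) at every successor {x}.
    <><>~(s | (p -> r)) fails at x, so []<><>~(s | (p -> r)) is false at u.
      At x: no accessible worlds, so <><>~(s | (p -> r)) is false.

No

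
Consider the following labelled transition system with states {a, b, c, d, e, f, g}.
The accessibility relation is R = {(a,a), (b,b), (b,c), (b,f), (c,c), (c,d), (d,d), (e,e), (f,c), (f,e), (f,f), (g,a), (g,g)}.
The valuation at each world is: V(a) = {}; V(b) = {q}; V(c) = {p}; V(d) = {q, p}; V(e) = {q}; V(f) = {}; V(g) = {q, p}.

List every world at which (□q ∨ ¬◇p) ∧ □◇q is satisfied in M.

d, e

Recall that □ψ holds at a world iff ψ holds at every accessible world, and ◇ψ holds iff ψ holds at some accessible world.
Let φ = (□q ∨ ¬◇p) ∧ □◇q. Evaluate φ at each world:
  a (successors {a}): φ is false.
  b (successors {b, c, f}): φ is false.
  c (successors {c, d}): φ is false.
  d (successors {d}): φ is true.
  e (successors {e}): φ is true.
  f (successors {c, e, f}): φ is false.
  g (successors {a, g}): φ is false.
For instance, at d:
  At d: □q ∨ ¬◇p is true, □◇q is true, so (□q ∨ ¬◇p) ∧ □◇q is true.
    At d: □q is true, ¬◇p is false, so □q ∨ ¬◇p is true.
      At d: □q requires q at every successor {d}.
        At d: q is true.
      So □q is true at d.
      At d: ◇p is true, so ¬◇p is false.
    At d: □◇q requires ◇q at every successor {d}.
      At d: ◇q is true.
    So □◇q is true at d.
Satisfying worlds: {d, e}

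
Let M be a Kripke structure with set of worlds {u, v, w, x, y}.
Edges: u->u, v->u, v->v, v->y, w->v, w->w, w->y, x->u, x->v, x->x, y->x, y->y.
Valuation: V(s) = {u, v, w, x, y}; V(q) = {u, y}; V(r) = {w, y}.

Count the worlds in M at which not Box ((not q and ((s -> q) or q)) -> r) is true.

Recall that Box ψ holds at a world iff ψ holds at every accessible world, and Dia ψ holds iff ψ holds at some accessible world.
Let φ = not Box ((not q and ((s -> q) or q)) -> r). Evaluate φ at each world:
  u (successors {u}): φ is false.
  v (successors {u, v, y}): φ is false.
  w (successors {v, w, y}): φ is false.
  x (successors {u, v, x}): φ is false.
  y (successors {x, y}): φ is false.
For instance, at u:
  At u: Box ((not q and ((s -> q) or q)) -> r) is true, so not Box ((not q and ((s -> q) or q)) -> r) is false.
    At u: Box ((not q and ((s -> q) or q)) -> r) requires (not q and ((s -> q) or q)) -> r at every successor {u}.
      At u: (not q and ((s -> q) or q)) -> r is true.
    So Box ((not q and ((s -> q) or q)) -> r) is true at u.
Satisfying worlds: none.

0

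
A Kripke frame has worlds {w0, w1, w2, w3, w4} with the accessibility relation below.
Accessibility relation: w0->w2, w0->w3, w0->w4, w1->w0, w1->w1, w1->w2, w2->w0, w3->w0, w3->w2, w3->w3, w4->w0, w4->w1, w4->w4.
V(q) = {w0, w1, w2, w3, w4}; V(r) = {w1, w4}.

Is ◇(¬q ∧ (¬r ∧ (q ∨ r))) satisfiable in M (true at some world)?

No

Recall that ◇ψ holds at a world iff ψ holds at some accessible world.
Let φ = ◇(¬q ∧ (¬r ∧ (q ∨ r))). Evaluate φ at each world:
  w0 (successors {w2, w3, w4}): φ is false.
  w1 (successors {w0, w1, w2}): φ is false.
  w2 (successors {w0}): φ is false.
  w3 (successors {w0, w2, w3}): φ is false.
  w4 (successors {w0, w1, w4}): φ is false.
For instance, at w1:
  At w1: ◇(¬q ∧ (¬r ∧ (q ∨ r))) requires ¬q ∧ (¬r ∧ (q ∨ r)) at some successor in {w0, w1, w2}.
    At w0: ¬q ∧ (¬r ∧ (q ∨ r)) is false.
    At w1: ¬q ∧ (¬r ∧ (q ∨ r)) is false.
    At w2: ¬q ∧ (¬r ∧ (q ∨ r)) is false.
  So ◇(¬q ∧ (¬r ∧ (q ∨ r))) is false at w1.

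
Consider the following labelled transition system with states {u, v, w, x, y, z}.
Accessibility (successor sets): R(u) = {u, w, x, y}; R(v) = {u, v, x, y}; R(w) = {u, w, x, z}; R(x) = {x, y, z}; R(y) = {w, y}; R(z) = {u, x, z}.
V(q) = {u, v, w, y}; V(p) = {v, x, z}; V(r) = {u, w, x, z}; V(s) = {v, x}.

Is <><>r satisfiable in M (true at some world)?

Recall that <>ψ holds at a world iff ψ holds at some accessible world.
Let φ = <><>r. Evaluate φ at each world:
  u (successors {u, w, x, y}): φ is true.
  v (successors {u, v, x, y}): φ is true.
  w (successors {u, w, x, z}): φ is true.
  x (successors {x, y, z}): φ is true.
  y (successors {w, y}): φ is true.
  z (successors {u, x, z}): φ is true.
Detail at u (witness):
  At u: <><>r requires <>r at some successor in {u, w, x, y}.
    <>r holds at u, so <><>r is true at u.
      At u: <>r requires r at some successor in {u, w, x, y}.
        r holds at u, so <>r is true at u.

Yes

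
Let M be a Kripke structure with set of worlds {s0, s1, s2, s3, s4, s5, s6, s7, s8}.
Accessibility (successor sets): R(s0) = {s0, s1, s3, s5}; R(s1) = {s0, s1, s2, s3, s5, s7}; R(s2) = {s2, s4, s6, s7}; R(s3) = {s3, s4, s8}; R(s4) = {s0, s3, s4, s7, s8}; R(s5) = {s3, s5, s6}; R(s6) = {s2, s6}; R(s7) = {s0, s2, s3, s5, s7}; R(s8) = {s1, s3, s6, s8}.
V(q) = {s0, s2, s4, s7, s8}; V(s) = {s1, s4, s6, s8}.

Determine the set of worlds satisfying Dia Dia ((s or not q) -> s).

s0, s1, s2, s3, s4, s5, s6, s7, s8

Let φ = Dia Dia ((s or not q) -> s). Evaluate φ at each world:
  s0 (successors {s0, s1, s3, s5}): φ is true.
  s1 (successors {s0, s1, s2, s3, s5, s7}): φ is true.
  s2 (successors {s2, s4, s6, s7}): φ is true.
  s3 (successors {s3, s4, s8}): φ is true.
  s4 (successors {s0, s3, s4, s7, s8}): φ is true.
  s5 (successors {s3, s5, s6}): φ is true.
  s6 (successors {s2, s6}): φ is true.
  s7 (successors {s0, s2, s3, s5, s7}): φ is true.
  s8 (successors {s1, s3, s6, s8}): φ is true.
For instance, at s6:
  At s6: Dia Dia ((s or not q) -> s) requires Dia ((s or not q) -> s) at some successor in {s2, s6}.
    Dia ((s or not q) -> s) holds at s2, so Dia Dia ((s or not q) -> s) is true at s6.
      At s2: Dia ((s or not q) -> s) requires (s or not q) -> s at some successor in {s2, s4, s6, s7}.
        (s or not q) -> s holds at s2, so Dia ((s or not q) -> s) is true at s2.
Satisfying worlds: {s0, s1, s2, s3, s4, s5, s6, s7, s8}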